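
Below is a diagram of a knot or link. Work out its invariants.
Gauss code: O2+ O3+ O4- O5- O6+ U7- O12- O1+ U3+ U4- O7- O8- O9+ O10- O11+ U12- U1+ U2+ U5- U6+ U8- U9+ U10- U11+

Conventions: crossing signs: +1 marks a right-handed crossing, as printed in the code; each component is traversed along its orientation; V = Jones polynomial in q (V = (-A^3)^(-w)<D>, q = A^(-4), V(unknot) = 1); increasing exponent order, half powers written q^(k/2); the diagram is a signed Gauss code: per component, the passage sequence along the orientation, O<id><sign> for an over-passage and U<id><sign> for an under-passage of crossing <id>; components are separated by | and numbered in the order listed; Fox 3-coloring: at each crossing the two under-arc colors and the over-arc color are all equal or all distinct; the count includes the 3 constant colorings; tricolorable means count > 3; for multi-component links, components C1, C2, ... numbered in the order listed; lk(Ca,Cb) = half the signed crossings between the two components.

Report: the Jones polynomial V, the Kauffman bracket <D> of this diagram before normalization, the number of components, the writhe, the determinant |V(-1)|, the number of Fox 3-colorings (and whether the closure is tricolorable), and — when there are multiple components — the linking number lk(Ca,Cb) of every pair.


Jones polynomial: V(q) = 1
<D> = 1; writhe 0
components 1, writhe 0 (12 crossings)
3-colorings: 3 of 3^12, det 1 — not tricolorable
note: w = 0 shifts under R1 moves; the (-A^3)^(0) factor cancels that in V


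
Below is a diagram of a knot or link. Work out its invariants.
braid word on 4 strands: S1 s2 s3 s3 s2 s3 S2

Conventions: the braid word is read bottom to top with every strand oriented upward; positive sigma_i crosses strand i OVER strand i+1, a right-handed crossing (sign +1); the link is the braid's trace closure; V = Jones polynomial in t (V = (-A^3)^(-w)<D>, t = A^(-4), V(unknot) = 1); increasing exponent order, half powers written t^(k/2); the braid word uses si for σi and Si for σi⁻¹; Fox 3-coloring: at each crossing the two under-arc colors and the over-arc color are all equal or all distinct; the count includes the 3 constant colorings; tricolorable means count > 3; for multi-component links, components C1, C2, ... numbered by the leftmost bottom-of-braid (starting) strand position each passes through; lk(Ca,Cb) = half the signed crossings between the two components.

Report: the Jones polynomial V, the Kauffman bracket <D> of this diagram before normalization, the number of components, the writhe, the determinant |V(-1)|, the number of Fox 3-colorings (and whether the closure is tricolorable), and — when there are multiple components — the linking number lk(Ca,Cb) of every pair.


V(t) = t + t^3 - t^4
bracket: A^-7 - A^-3 - A^5, w = +3
1 component, writhe +3, over 7 crossings
det 3, colorings 9 of 3^7 — tricolorable
observation: det 3 = |V(-1)|; divisible by 3, so tricolorable


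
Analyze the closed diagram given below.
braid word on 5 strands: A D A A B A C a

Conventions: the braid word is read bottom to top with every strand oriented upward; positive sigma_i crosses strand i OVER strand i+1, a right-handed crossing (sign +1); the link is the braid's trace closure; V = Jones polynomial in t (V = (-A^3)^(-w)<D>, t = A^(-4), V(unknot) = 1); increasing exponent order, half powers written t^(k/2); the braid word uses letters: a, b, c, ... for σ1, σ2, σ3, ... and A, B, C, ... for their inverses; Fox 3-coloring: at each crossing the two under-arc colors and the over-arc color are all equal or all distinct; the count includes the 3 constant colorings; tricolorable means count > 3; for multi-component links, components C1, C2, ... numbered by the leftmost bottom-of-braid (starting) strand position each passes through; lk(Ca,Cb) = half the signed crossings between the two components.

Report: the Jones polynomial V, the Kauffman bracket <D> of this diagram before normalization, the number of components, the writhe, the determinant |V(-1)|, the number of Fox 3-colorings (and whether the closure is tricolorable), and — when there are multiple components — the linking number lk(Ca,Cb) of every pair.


V(t) = -t^-4 + t^-3 + t^-1
bracket: A^-14 + A^-6 - A^-2, w = -6
1 component, writhe -6, over 8 crossings
det 3, colorings 9 of 3^8 — tricolorable
observation: det 3 = |V(-1)|; divisible by 3, so tricolorable


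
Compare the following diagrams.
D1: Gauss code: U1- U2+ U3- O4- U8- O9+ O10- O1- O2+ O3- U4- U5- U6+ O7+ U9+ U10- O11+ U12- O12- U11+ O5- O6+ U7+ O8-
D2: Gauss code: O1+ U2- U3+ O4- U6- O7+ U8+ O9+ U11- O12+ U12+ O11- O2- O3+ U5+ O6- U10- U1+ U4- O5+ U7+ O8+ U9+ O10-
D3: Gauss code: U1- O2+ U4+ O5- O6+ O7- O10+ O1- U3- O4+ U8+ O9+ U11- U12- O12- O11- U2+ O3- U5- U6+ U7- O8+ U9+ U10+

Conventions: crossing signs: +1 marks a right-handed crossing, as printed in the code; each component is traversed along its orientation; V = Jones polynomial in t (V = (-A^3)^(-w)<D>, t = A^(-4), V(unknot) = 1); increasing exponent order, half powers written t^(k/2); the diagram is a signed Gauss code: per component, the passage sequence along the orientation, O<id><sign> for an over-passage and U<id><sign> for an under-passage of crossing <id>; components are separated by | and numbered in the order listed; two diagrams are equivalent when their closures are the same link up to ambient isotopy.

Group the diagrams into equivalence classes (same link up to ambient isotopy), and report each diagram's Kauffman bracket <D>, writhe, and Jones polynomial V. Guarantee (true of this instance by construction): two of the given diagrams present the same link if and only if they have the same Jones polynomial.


grouping into links: {D1} | {D2, D3}
V(D1) = -t^-4 + t^-3 + t^-1  (w -2, c 12, <D> = A^-2 + A^6 - A^10)
D2 (bracket A^-14 - 2A^-10 + 2A^-6 - 2A^-2 + 2A^2 - A^6 + A^10; 12 crossings at w = +2): V = t^-1 - 1 + 2t - 2t^2 + 2t^3 - 2t^4 + t^5
V(D3) = t^-1 - 1 + 2t - 2t^2 + 2t^3 - 2t^4 + t^5  (w 0, c 12, <D> = A^-20 - 2A^-16 + 2A^-12 - 2A^-8 + 2A^-4 - 1 + A^4)
key observation: comparing 3 Jones polynomials yields 2 groups


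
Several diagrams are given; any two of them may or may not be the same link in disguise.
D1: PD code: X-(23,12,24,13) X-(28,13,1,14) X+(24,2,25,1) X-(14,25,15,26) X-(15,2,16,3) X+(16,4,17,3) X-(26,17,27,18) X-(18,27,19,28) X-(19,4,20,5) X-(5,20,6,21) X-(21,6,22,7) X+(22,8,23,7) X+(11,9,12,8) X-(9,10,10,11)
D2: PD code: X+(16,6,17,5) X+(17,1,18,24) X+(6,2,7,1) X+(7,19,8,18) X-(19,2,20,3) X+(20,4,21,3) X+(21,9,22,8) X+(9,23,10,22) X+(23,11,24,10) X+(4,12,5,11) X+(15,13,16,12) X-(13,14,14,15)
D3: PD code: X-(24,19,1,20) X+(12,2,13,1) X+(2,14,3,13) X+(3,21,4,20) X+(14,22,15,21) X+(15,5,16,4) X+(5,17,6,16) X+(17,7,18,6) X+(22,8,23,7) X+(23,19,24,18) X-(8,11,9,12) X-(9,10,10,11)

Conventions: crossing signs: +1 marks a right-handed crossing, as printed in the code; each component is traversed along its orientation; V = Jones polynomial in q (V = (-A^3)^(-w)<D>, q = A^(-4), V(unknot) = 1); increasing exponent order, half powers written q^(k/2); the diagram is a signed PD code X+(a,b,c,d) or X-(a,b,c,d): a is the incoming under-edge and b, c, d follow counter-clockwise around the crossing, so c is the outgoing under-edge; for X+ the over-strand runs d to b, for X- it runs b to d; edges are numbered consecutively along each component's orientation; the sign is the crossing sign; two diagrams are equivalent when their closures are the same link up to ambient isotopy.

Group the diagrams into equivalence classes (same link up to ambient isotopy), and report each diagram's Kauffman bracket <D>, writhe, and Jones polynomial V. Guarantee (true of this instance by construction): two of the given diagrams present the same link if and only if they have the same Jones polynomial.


grouping into links: {D1} | {D2, D3}
V(D1) = -q^-9 + 2q^-8 - 3q^-7 + 3q^-6 - 3q^-5 + 3q^-4 - q^-3 + q^-2  (w -6, c 14, <D> = A^-10 - A^-6 + 3A^-2 - 3A^2 + 3A^6 - 3A^10 + 2A^14 - A^18)
V(D2) = q^3 + q^5 - q^6 + q^7 - q^8 + q^9 - q^10  (w +8, c 12, <D> = -A^-16 + A^-12 - A^-8 + A^-4 - 1 + A^4 + A^12)
V(D3) = q^3 + q^5 - q^6 + q^7 - q^8 + q^9 - q^10  [12 crossings, <D> = -A^-22 + A^-18 - A^-14 + A^-10 - A^-6 + A^-2 + A^6, w = +6]
why: 2 values of V(q) split the 3 diagrams


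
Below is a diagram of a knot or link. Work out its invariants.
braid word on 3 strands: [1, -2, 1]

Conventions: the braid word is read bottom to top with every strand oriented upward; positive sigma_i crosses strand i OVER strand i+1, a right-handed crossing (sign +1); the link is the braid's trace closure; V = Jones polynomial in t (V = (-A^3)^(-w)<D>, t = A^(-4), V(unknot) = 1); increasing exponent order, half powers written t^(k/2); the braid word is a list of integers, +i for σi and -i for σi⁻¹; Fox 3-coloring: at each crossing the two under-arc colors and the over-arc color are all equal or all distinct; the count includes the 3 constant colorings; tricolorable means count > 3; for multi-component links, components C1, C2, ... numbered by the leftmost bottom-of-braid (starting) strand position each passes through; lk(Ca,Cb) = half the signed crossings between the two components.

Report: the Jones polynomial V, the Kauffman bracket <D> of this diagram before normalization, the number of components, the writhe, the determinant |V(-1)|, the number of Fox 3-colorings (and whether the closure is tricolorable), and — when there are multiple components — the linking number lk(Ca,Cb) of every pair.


V(t) = -t^(1/2) - t^(5/2)
bracket: A^-7 + A, w = +1
2 components, writhe +1, over 3 crossings
lk(C1,C2) = +1
det 2, colorings 3 of 3^3 — not tricolorable
observation: the 1 component pair carries total linking +1


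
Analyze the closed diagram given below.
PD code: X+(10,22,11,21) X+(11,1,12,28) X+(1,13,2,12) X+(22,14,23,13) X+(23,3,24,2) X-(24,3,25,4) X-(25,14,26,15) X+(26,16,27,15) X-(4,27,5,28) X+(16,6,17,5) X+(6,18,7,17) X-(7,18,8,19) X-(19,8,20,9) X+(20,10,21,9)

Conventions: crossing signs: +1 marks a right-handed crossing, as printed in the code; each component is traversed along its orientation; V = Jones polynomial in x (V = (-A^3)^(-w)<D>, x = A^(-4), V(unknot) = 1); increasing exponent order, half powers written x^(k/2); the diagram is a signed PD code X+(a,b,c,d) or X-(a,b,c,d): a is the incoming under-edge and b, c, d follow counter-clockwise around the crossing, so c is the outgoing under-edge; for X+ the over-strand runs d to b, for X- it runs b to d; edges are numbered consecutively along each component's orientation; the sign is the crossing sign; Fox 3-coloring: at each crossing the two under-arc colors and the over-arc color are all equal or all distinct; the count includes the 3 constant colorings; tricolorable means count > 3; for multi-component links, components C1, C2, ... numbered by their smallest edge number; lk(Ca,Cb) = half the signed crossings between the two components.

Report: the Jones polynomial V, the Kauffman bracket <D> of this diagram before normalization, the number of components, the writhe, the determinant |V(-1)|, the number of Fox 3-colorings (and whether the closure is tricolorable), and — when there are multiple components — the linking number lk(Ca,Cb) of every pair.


Jones polynomial: V(x) = x - x^2 + 2x^3 - x^4 + x^5 - x^6
<D> = -A^-12 + A^-8 - A^-4 + 2 - A^4 + A^8; writhe +4
components 1, writhe +4 (14 crossings)
3-colorings: 3 of 3^14, det 7 — not tricolorable
note: w = +4 (over 14 crossings) is diagram-only; (-A^3)^(-4) removes it from V


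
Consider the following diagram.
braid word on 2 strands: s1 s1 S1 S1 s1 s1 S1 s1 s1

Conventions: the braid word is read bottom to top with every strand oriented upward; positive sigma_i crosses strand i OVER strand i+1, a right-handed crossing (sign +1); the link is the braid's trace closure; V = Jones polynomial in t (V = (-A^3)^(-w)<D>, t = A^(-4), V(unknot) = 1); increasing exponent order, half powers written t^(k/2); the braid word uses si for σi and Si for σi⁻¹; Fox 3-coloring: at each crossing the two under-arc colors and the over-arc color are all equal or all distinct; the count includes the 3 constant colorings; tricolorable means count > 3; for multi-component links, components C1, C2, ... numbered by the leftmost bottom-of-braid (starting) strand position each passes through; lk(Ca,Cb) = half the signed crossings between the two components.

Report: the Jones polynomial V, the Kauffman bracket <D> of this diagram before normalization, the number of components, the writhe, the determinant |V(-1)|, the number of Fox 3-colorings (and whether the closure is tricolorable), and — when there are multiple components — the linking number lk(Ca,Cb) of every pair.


V = t + t^3 - t^4
<D> = A^-7 - A^-3 - A^5 (w = +3)
1 component over 9 crossings, w = +3
9 Fox colorings among 3^9, |V(-1)| = 3: tricolorable
why: V spans 3 powers of t: at least 3 crossings in any diagram


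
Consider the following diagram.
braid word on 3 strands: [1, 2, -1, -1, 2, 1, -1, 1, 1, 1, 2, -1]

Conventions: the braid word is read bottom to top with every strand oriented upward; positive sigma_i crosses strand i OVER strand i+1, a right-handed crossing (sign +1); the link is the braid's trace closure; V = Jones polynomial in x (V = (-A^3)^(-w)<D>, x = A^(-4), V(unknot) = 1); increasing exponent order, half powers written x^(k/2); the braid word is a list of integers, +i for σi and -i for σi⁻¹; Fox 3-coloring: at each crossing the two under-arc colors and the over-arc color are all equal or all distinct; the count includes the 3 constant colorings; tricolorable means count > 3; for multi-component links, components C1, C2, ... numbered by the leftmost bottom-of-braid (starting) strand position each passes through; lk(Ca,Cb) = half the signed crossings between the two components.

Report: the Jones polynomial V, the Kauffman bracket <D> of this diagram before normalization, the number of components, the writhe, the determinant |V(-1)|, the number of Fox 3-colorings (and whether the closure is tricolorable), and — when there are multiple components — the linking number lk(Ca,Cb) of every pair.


V(x) = 2x - 2x^2 + 3x^3 - 3x^4 + 2x^5 - 2x^6 + x^7
bracket: A^-16 - 2A^-12 + 2A^-8 - 3A^-4 + 3 - 2A^4 + 2A^8, w = +4
1 component, writhe +4, over 12 crossings
det 15, colorings 9 of 3^12 — tricolorable
observation: det 15 = |V(-1)|; divisible by 3, so tricolorable


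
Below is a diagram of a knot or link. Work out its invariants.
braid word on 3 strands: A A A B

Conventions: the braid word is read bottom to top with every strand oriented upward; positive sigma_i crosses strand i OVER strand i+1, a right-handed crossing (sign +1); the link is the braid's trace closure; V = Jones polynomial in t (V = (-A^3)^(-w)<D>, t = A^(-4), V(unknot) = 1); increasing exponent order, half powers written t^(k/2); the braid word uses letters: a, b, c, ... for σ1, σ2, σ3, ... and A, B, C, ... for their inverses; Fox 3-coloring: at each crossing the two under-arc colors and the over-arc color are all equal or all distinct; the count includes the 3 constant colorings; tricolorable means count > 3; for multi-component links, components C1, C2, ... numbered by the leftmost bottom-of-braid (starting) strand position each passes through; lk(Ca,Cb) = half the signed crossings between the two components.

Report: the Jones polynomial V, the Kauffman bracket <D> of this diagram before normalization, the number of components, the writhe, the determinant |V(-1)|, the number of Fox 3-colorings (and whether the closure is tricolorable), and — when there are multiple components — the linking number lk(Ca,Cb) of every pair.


Jones polynomial: V(t) = -t^-4 + t^-3 + t^-1
<D> = A^-8 + 1 - A^4; writhe -4
components 1, writhe -4 (4 crossings)
3-colorings: 9 of 3^4, det 3 — tricolorable
note: w = -4 shifts under R1 moves; the (-A^3)^(4) factor cancels that in V


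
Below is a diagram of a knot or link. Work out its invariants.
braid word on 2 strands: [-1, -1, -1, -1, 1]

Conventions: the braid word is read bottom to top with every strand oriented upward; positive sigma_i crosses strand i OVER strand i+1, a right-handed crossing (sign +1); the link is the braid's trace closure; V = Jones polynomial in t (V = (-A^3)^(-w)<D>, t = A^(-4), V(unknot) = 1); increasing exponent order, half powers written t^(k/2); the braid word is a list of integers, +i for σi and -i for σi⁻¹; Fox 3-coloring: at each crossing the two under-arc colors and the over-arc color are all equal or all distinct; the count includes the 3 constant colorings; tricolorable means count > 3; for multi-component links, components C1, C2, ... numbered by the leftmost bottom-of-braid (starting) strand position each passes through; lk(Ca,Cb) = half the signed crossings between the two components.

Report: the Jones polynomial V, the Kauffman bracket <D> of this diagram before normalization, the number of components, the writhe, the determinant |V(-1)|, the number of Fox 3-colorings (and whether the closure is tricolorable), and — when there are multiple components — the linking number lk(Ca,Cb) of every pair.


V = -t^-4 + t^-3 + t^-1
<D> = -A^-5 - A^3 + A^7 (w = -3)
1 component over 5 crossings, w = -3
9 Fox colorings among 3^5, |V(-1)| = 3: tricolorable
why: |V(-1)| = 3: so tricolorable, since 3 divides 3


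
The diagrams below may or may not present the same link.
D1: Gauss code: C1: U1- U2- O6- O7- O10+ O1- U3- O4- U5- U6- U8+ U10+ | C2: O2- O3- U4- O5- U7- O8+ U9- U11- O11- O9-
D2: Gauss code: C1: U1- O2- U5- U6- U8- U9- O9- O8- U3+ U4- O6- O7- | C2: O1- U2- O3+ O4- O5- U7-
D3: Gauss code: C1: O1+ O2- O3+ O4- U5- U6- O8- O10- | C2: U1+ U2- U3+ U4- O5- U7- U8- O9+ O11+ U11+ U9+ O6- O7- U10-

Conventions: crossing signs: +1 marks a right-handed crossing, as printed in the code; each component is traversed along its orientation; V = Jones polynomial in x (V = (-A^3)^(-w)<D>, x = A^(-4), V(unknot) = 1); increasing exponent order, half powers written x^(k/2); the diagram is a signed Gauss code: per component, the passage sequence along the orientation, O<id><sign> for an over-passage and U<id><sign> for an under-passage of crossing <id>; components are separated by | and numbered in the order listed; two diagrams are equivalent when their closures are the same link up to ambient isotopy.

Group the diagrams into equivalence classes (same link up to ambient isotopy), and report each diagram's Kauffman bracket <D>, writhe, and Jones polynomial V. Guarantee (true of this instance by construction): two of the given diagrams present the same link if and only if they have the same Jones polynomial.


equivalence classes: {D1, D2, D3}
D1 (bracket A^-15 + A^-7 - A^-3 + A; 11 crossings at w = -7): V = -x^(-11/2) + x^(-9/2) - x^(-7/2) - x^(-3/2)
V(D2) = -x^(-11/2) + x^(-9/2) - x^(-7/2) - x^(-3/2)  (w -7, c 9, <D> = A^-15 + A^-7 - A^-3 + A)
V(D3) = -x^(-11/2) + x^(-9/2) - x^(-7/2) - x^(-3/2)  [11 crossings, <D> = A^-3 + A^5 - A^9 + A^13, w = -3]
key observation: all 3 diagrams share one V(x), hence one class


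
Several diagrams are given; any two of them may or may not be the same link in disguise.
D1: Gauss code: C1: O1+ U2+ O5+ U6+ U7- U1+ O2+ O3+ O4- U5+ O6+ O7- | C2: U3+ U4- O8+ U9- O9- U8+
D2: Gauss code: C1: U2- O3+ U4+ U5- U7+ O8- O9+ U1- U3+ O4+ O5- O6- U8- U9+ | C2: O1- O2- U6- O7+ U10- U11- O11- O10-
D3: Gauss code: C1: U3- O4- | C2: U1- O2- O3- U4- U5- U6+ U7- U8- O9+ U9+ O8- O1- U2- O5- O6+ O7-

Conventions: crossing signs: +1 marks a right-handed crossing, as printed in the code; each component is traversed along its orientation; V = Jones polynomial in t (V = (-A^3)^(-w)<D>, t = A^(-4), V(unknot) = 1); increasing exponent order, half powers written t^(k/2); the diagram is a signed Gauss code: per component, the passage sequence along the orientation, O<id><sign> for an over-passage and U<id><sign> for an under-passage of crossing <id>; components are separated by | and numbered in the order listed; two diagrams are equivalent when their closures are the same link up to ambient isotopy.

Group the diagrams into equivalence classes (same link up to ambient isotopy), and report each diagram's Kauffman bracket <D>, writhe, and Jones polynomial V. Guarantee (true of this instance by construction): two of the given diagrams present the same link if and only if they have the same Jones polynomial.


classes: {D1} | {D2} | {D3}
V(D1) = -t^(1/2) - t^(3/2) - t^(5/2) + t^(9/2)  [9 crossings, <D> = -A^-9 + A^-1 + A^3 + A^7, w = +3]
V(D2) = -t^(-5/2) - t^(-1/2)  (w -3, c 11, <D> = A^-7 + A)
D3 (bracket A^-9 + 2A^-1 - A^3 + A^7 - A^11; 9 crossings at w = -5): V = t^(-13/2) - t^(-11/2) + t^(-9/2) - 2t^(-7/2) - t^(-3/2)
note: comparing 3 Jones polynomials yields 3 groups


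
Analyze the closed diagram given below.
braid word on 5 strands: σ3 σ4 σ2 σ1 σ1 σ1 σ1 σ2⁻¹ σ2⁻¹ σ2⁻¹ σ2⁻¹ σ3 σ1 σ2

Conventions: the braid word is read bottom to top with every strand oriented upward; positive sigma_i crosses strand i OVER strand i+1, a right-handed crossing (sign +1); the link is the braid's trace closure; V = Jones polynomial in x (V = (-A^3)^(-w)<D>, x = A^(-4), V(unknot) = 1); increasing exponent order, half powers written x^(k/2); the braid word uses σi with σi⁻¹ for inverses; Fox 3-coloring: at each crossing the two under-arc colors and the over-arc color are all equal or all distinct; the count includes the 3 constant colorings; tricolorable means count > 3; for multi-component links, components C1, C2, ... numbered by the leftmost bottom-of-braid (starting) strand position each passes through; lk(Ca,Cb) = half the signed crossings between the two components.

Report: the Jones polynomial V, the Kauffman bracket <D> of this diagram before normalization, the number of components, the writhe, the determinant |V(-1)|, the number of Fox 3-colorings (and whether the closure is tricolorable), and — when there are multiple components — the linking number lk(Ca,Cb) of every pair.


Jones polynomial: V(x) = x^-1 - 2 + 4x - 5x^2 + 7x^3 - 7x^4 + 6x^5 - 5x^6 + 3x^7 - 2x^8 + x^9
<D> = A^-18 - 2A^-14 + 3A^-10 - 5A^-6 + 6A^-2 - 7A^2 + 7A^6 - 5A^10 + 4A^14 - 2A^18 + A^22; writhe +6
components 1, writhe +6 (14 crossings)
3-colorings: 3 of 3^14, det 43 — not tricolorable
note: det 43 = |V(-1)|; not divisible by 3, so not tricolorable


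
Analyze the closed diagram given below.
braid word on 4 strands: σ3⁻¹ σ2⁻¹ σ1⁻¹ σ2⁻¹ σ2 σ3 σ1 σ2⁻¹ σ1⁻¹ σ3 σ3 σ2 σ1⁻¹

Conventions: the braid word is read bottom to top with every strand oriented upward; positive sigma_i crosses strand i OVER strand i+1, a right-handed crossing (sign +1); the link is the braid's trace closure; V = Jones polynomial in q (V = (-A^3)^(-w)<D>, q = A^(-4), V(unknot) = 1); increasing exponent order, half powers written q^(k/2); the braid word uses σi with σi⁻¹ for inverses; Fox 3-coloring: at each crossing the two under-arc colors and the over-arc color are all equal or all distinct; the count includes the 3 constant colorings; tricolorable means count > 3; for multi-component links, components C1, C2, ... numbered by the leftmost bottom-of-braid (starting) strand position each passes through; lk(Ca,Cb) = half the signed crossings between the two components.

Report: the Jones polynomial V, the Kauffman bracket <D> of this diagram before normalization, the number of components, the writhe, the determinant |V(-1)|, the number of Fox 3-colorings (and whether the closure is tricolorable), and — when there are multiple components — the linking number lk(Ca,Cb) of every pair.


V = q^-4 - 2q^-3 + 3q^-2 - 4q^-1 + 4 - 3q + 3q^2 - q^3
<D> = A^-15 - 3A^-11 + 3A^-7 - 4A^-3 + 4A - 3A^5 + 2A^9 - A^13 (w = -1)
1 component over 13 crossings, w = -1
9 Fox colorings among 3^13, |V(-1)| = 21: tricolorable
why: free reduction leaves σ3⁻¹ σ2⁻¹ σ1⁻¹ σ3 σ1 σ2⁻¹ σ1⁻¹ σ3 σ3 σ2 σ1⁻¹ of the original 13 letters


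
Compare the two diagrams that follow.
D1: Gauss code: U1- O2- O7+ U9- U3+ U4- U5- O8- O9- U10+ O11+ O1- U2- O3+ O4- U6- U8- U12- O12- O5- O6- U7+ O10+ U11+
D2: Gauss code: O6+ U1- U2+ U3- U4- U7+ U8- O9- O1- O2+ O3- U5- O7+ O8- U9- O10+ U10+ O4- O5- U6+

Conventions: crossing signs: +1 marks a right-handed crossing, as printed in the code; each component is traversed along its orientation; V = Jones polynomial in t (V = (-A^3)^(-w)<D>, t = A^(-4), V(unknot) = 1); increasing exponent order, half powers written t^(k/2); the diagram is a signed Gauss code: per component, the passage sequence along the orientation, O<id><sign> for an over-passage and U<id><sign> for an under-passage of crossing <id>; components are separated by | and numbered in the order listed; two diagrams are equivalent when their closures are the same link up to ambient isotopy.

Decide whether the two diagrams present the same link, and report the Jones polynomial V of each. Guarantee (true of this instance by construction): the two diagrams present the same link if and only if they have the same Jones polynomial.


same link: yes
V(D1) = -t^-4 + t^-3 + t^-1  [12 crossings, <D> = A^-8 + 1 - A^4, w = -4]
V(D2) = -t^-4 + t^-3 + t^-1  (w -2, c 10, <D> = A^-2 + A^6 - A^10)
note: Reidemeister moves carry D1 (12 crossings) to D2 (10)


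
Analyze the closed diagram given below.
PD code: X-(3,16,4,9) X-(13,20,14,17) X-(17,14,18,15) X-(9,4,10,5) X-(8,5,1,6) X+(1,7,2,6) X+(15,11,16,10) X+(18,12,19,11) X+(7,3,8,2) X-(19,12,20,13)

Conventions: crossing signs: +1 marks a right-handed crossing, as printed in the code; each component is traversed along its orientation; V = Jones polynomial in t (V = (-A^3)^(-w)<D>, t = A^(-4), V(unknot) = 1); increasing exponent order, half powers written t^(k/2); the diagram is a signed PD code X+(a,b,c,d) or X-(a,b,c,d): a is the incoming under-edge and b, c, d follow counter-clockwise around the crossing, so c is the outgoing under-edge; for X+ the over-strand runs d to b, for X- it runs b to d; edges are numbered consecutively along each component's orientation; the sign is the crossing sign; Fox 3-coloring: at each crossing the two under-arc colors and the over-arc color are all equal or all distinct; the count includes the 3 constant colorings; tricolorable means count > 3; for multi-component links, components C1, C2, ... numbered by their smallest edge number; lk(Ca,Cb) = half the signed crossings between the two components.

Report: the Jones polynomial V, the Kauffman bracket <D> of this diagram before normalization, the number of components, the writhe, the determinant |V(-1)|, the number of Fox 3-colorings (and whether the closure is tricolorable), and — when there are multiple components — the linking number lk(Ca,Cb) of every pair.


V = t^-5 + 2t^-3 + t^-1
<D> = A^-2 + 2A^6 + A^14 (w = -2)
3 components over 10 crossings, w = -2
lk(C1,C2): -1
lk(C1,C3) = 0
linking number lk(C2,C3) = -1
3 Fox colorings among 3^10, |V(-1)| = 4: not tricolorable
why: span 4 respects span(V) <= c + mu - 1 = 12 for this 3-component diagram


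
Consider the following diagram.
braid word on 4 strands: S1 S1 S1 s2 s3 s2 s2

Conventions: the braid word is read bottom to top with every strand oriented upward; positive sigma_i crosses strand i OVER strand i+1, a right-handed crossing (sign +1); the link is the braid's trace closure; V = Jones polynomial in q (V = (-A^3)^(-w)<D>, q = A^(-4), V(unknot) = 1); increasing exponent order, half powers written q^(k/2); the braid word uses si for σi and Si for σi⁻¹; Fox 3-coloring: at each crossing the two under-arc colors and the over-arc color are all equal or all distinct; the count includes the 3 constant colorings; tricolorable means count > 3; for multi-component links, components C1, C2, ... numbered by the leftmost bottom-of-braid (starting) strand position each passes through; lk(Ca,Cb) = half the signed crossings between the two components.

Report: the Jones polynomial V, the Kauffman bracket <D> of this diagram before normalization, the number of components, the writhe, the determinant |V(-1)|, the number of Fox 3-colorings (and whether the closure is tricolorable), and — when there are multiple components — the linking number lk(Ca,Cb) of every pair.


V = -q^-3 + q^-2 - q^-1 + 3 - q + q^2 - q^3
<D> = A^-9 - A^-5 + A^-1 - 3A^3 + A^7 - A^11 + A^15 (w = +1)
1 component over 7 crossings, w = +1
27 Fox colorings among 3^7, |V(-1)| = 9: tricolorable
why: w = +1 shifts under R1 moves; the (-A^3)^(-1) factor cancels that in V


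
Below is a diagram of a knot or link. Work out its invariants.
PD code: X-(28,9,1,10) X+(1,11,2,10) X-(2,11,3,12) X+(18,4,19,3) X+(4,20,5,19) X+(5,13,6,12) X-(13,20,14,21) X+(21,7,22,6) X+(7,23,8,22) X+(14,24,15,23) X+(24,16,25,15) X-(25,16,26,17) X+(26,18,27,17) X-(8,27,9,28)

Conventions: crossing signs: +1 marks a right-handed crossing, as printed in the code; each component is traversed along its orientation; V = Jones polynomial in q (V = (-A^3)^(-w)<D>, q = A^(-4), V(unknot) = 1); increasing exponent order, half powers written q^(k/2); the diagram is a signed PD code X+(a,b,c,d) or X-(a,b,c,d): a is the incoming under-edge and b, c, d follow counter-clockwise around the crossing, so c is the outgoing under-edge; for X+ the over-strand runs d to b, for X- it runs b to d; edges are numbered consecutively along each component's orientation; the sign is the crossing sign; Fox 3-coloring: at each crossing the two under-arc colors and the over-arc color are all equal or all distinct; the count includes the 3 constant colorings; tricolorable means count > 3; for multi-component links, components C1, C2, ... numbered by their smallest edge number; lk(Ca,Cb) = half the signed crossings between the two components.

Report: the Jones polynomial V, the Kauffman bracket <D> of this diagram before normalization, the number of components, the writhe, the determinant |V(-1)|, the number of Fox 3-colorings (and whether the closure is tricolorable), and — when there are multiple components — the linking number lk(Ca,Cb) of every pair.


V(q) = -1 + 4q - 5q^2 + 7q^3 - 7q^4 + 6q^5 - 5q^6 + 3q^7 - q^8
bracket: -A^-20 + 3A^-16 - 5A^-12 + 6A^-8 - 7A^-4 + 7 - 5A^4 + 4A^8 - A^12, w = +4
1 component, writhe +4, over 14 crossings
det 39, colorings 9 of 3^14 — tricolorable
observation: |V(-1)| = 39: so tricolorable, since 3 divides 39


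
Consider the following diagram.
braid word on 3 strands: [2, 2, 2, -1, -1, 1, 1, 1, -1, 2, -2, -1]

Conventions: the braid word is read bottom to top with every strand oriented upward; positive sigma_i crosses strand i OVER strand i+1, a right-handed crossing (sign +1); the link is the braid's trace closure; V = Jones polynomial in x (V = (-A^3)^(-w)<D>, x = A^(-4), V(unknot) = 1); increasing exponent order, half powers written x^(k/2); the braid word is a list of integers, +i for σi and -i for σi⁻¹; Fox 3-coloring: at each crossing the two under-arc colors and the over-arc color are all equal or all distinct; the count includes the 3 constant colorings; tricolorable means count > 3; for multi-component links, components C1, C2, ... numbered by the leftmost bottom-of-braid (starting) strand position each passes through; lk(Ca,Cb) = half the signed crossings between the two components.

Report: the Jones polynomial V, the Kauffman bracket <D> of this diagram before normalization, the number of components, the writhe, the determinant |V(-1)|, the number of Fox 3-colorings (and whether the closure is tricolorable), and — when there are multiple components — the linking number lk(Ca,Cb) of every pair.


V = x + x^3 - x^4
<D> = -A^-10 + A^-6 + A^2 (w = +2)
1 component over 12 crossings, w = +2
9 Fox colorings among 3^12, |V(-1)| = 3: tricolorable
why: w = +2 (over 12 crossings) is diagram-only; (-A^3)^(-2) removes it from V


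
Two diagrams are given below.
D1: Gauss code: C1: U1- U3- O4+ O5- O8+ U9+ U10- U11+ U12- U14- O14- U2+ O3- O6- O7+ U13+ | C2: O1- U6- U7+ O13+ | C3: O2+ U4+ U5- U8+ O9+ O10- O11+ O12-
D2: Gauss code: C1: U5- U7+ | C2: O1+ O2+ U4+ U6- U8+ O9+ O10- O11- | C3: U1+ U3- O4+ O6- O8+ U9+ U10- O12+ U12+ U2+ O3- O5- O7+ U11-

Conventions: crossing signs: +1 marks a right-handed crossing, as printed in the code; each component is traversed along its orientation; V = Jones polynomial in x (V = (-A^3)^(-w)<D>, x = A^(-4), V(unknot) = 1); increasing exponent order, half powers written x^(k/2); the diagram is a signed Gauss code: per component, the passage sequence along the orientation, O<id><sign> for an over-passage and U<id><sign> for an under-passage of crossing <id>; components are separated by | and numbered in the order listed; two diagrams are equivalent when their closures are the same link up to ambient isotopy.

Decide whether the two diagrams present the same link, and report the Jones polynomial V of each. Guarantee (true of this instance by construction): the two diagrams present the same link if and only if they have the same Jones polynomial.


equivalent: yes
D1 (bracket A^-12 + A^-8 + A^-4 + 1; 14 crossings at w = 0): V = 1 + x + x^2 + x^3
V(D2) = 1 + x + x^2 + x^3  (w +2, c 12, <D> = A^-6 + A^-2 + A^2 + A^6)
key observation: one V(x) for all 2 diagrams — one class (guaranteed)


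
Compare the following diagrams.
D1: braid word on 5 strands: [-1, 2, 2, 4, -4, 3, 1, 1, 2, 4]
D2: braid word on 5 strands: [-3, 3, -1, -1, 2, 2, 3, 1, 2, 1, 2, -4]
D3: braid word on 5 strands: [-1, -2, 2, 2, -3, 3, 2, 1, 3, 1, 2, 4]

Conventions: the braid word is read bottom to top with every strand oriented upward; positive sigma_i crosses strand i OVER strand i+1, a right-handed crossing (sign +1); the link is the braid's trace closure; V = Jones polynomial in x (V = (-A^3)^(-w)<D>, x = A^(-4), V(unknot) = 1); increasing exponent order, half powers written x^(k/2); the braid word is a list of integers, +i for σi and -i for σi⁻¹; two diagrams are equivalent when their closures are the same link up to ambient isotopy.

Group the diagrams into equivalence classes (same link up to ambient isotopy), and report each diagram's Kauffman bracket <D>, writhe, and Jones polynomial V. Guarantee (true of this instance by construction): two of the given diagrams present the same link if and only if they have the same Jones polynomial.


classes: {D1, D2, D3}
V(D1) = x - x^2 + 2x^3 - x^4 + x^5 - x^6  [10 crossings, <D> = -A^-6 + A^-2 - A^2 + 2A^6 - A^10 + A^14, w = +6]
V(D2) = x - x^2 + 2x^3 - x^4 + x^5 - x^6  [12 crossings, <D> = -A^-12 + A^-8 - A^-4 + 2 - A^4 + A^8, w = +4]
D3 (bracket -A^-6 + A^-2 - A^2 + 2A^6 - A^10 + A^14; 12 crossings at w = +6): V = x - x^2 + 2x^3 - x^4 + x^5 - x^6
note: all 3 diagrams share one V(x), hence one class


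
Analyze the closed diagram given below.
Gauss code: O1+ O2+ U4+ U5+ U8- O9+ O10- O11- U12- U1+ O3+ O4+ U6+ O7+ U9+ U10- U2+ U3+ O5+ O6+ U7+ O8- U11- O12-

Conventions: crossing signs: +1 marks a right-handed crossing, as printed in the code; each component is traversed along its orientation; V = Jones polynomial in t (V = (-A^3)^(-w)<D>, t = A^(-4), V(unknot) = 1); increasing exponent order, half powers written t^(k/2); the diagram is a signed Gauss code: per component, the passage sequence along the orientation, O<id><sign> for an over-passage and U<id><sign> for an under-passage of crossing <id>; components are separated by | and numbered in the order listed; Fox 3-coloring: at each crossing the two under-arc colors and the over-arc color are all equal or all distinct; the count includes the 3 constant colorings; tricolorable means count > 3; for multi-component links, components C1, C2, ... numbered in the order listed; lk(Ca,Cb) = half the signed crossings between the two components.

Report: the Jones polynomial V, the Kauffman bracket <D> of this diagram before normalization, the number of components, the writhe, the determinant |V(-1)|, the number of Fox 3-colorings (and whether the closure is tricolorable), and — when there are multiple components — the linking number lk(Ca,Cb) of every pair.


Jones polynomial: V(t) = t - t^2 + 2t^3 - t^4 + t^5 - t^6
<D> = -A^-12 + A^-8 - A^-4 + 2 - A^4 + A^8; writhe +4
components 1, writhe +4 (12 crossings)
3-colorings: 3 of 3^12, det 7 — not tricolorable
note: w = +4 (over 12 crossings) is diagram-only; (-A^3)^(-4) removes it from V


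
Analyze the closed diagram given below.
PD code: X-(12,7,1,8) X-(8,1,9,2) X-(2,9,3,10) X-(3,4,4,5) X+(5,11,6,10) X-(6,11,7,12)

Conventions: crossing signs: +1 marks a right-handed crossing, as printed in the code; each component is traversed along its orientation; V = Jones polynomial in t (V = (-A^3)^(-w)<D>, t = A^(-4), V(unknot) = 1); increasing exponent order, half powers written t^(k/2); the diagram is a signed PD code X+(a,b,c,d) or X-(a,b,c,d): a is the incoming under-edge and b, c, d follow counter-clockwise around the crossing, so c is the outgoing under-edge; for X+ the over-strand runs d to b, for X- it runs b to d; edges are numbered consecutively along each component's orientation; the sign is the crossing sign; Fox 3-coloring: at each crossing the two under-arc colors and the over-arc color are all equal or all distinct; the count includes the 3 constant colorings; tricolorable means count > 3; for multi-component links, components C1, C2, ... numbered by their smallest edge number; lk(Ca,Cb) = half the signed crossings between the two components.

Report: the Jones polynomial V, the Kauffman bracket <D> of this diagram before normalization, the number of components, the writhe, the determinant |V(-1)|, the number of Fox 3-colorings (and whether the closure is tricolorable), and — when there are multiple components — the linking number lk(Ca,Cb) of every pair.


Jones polynomial: V(t) = -t^-4 + t^-3 + t^-1
<D> = A^-8 + 1 - A^4; writhe -4
components 1, writhe -4 (6 crossings)
3-colorings: 9 of 3^6, det 3 — tricolorable
note: |V(-1)| = 3: so tricolorable, since 3 divides 3


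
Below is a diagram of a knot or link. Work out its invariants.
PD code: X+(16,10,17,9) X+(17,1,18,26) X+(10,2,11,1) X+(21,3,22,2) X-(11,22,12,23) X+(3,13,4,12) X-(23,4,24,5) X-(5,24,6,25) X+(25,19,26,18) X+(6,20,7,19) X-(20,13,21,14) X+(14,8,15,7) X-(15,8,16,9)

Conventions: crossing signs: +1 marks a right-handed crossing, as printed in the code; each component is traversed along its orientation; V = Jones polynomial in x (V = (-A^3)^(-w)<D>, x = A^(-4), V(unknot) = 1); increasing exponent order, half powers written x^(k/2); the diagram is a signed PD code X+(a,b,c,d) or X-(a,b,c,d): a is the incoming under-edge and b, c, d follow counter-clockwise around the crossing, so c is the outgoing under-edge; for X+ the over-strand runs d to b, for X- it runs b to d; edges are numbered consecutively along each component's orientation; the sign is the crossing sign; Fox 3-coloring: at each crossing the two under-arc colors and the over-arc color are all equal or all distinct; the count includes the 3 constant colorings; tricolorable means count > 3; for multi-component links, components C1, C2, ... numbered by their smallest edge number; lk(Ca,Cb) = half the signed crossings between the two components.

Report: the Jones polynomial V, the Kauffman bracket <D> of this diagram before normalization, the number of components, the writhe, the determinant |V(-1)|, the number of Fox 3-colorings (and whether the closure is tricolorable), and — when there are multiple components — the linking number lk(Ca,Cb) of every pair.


V = 2 - x + x^2 - 2x^3 + x^4 - x^5 + x^6
<D> = -A^-15 + A^-11 - A^-7 + 2A^-3 - A + A^5 - 2A^9 (w = +3)
1 component over 13 crossings, w = +3
27 Fox colorings among 3^13, |V(-1)| = 9: tricolorable
why: det 9 = |V(-1)|; divisible by 3, so tricolorable


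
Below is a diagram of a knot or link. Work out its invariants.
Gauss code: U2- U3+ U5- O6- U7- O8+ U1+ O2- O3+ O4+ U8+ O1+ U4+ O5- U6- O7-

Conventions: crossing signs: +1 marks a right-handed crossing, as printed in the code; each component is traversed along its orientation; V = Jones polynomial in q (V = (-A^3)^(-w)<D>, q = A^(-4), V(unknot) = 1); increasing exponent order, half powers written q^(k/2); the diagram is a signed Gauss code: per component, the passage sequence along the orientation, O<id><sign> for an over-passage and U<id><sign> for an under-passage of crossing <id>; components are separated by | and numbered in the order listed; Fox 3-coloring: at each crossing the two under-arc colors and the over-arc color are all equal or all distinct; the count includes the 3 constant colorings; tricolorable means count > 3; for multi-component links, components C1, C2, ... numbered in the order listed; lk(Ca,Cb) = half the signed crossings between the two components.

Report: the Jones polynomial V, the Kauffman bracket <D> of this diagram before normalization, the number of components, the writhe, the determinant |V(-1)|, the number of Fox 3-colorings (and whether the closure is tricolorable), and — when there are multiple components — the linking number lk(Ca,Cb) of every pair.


Jones polynomial: V(q) = -q^-3 + q^-2 - q^-1 + 3 - q + q^2 - q^3
<D> = -A^-12 + A^-8 - A^-4 + 3 - A^4 + A^8 - A^12; writhe 0
components 1, writhe 0 (8 crossings)
3-colorings: 27 of 3^8, det 9 — tricolorable
note: det 9 = |V(-1)|; divisible by 3, so tricolorable
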